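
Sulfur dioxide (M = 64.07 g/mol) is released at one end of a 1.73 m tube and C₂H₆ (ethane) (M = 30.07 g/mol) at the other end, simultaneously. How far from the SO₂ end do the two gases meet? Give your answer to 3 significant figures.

Distances travelled in equal time are proportional to diffusion rates, so d_SO₂/d_C₂H₆ = √(M_C₂H₆/M_SO₂) = √(30.07/64.07) = 0.6851.
With d_SO₂ + d_C₂H₆ = 1.73 m, d_C₂H₆ = 1.73/(1 + 0.6851) = 1.027 m.
d_SO₂ = 1.73 − 1.027 = 0.703 m.

0.703 m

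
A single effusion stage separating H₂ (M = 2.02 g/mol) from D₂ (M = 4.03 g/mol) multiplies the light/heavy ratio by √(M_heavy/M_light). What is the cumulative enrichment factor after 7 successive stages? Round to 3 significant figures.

11.2

The single-stage factor is √(M_heavy/M_light), so 7 stages give [√(4.03/2.02)]^7 = (4.03/2.02)^(7/2).
= 1.99505^(7/2) = 11.2.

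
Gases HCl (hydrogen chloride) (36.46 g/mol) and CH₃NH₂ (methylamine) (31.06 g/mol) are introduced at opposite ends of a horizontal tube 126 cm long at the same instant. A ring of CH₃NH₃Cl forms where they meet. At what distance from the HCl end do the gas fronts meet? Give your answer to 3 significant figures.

The fronts meet when d_HCl + d_CH₃NH₂ = L with d_HCl/d_CH₃NH₂ = √(M_CH₃NH₂/M_HCl) (Graham's law). Here √(M_CH₃NH₂/M_HCl) = √(31.06/36.46) = 0.9230.
With d_HCl + d_CH₃NH₂ = 126 cm, d_CH₃NH₂ = 126/(1 + 0.9230) = 65.52 cm.
d_HCl = 126 − 65.52 = 60.5 cm.

60.5 cm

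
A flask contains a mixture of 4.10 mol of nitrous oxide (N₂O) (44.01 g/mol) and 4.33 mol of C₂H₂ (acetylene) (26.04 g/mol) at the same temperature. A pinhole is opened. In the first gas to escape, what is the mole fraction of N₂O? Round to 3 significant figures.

0.421

Effusion rate of each component ∝ n_i/√M_i (partial pressure × 1/√M).
x_N₂O(eff) = (n_N₂O/√M_N₂O) / (n_N₂O/√M_N₂O + n_C₂H₂/√M_C₂H₂)
= (4.10/√44.01) / (4.10/√44.01 + 4.33/√26.04) = 0.6180/(0.6180 + 0.8485) = 0.421.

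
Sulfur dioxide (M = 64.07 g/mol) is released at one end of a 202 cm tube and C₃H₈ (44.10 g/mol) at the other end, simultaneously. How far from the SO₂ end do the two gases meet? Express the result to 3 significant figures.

Distances travelled in equal time are proportional to diffusion rates, so d_SO₂/d_C₃H₈ = √(M_C₃H₈/M_SO₂) = √(44.10/64.07) = 0.8296.
With d_SO₂ + d_C₃H₈ = 202 cm, d_C₃H₈ = 202/(1 + 0.8296) = 110.4 cm.
d_SO₂ = 202 − 110.4 = 91.6 cm.

91.6 cm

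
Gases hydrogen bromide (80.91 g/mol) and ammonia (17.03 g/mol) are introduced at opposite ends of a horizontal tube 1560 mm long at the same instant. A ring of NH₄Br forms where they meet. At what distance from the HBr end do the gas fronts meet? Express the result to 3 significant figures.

491 mm

Distances travelled in equal time are proportional to diffusion rates, so d_HBr/d_NH₃ = √(M_NH₃/M_HBr) = √(17.03/80.91) = 0.4588.
With d_HBr + d_NH₃ = 1560 mm, d_NH₃ = 1560/(1 + 0.4588) = 1069 mm.
d_HBr = 1560 − 1069 = 491 mm.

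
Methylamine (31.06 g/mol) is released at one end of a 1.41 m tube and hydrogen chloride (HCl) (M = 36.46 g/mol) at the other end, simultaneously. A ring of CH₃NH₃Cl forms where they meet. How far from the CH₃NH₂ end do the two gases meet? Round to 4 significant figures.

The fronts meet when d_CH₃NH₂ + d_HCl = L with d_CH₃NH₂/d_HCl = √(M_HCl/M_CH₃NH₂) (Graham's law). Here √(M_HCl/M_CH₃NH₂) = √(36.46/31.06) = 1.083.
With d_CH₃NH₂ + d_HCl = 1.41 m, d_HCl = 1.41/(1 + 1.083) = 0.6768 m.
d_CH₃NH₂ = 1.41 − 0.6768 = 0.7332 m.

0.7332 m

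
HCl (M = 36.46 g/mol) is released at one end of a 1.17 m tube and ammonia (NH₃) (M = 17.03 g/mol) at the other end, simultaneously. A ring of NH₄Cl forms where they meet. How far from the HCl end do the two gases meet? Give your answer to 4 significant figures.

0.4750 m

Graham's law gives d_HCl/d_NH₃ = rate_HCl/rate_NH₃ = √(M_NH₃/M_HCl) = √(17.03/36.46) = 0.6834.
With d_HCl + d_NH₃ = 1.17 m, d_NH₃ = 1.17/(1 + 0.6834) = 0.6950 m.
d_HCl = 1.17 − 0.6950 = 0.4750 m.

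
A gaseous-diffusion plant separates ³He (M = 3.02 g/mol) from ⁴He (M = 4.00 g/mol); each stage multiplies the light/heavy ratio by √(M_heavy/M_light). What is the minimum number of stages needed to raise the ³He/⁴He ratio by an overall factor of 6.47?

14

Single-stage factor α = √(4.00/3.02), so ln α = ½ ln(1.32450) = 0.1405.
Need α^N ≥ 6.47 ⇒ N ≥ ln(6.47) / ln α = 1.867 / 0.1405 = 13.29.
So at least 14 stages are needed.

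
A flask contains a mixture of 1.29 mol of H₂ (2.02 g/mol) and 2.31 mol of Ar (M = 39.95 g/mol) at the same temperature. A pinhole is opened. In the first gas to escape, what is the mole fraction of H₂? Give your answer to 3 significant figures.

0.713

Each component's effusion rate ∝ (its partial pressure)·(1/√M) ∝ n_i/√M_i.
x_H₂(eff) = (n_H₂/√M_H₂) / (n_H₂/√M_H₂ + n_Ar/√M_Ar)
= (1.29/√2.02) / (1.29/√2.02 + 2.31/√39.95) = 0.9076/(0.9076 + 0.3655) = 0.713.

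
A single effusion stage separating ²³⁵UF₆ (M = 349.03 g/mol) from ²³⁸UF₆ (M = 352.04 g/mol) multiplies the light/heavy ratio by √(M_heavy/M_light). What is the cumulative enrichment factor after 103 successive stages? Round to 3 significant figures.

1.56

The single-stage factor is √(M_heavy/M_light), so 103 stages give [√(352.04/349.03)]^103 = (352.04/349.03)^(103/2).
= 1.00862^(103/2) = 1.56.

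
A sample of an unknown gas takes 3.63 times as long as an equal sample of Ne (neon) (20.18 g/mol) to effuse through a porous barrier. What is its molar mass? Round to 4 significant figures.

265.9 g/mol

Since effusion rate ∝ 1/√M, t_X/t_Ne = √(M_X/M_Ne).
3.63 = √(M_X/20.18)
M_X = 20.18 × 3.63² = 20.18 × 13.18 = 265.9 g/mol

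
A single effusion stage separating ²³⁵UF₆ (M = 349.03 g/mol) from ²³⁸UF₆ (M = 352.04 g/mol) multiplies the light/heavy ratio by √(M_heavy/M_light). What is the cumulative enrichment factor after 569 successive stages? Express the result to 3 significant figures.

11.5

After 569 stages the ratio has grown by (√(352.04/349.03))^569 = (352.04/349.03)^(569/2).
= 1.00862^(569/2) = 11.5.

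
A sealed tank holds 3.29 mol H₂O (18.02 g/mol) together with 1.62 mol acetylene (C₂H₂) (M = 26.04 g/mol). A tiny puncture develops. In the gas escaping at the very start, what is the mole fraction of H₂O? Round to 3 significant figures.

Effusion rate of each component ∝ n_i/√M_i (partial pressure × 1/√M).
x_H₂O(eff) = (n_H₂O/√M_H₂O) / (n_H₂O/√M_H₂O + n_C₂H₂/√M_C₂H₂)
= (3.29/√18.02) / (3.29/√18.02 + 1.62/√26.04) = 0.7750/(0.7750 + 0.3175) = 0.709.

0.709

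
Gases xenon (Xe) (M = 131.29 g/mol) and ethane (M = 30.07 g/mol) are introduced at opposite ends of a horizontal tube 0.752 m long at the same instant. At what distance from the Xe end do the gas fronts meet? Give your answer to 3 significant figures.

In equal time, each gas travels a distance ∝ its rate ∝ 1/√M, so d_Xe/d_C₂H₆ = √(M_C₂H₆/M_Xe) = √(30.07/131.29) = 0.4786.
With d_Xe + d_C₂H₆ = 0.752 m, d_C₂H₆ = 0.752/(1 + 0.4786) = 0.5086 m.
d_Xe = 0.752 − 0.5086 = 0.243 m.

0.243 m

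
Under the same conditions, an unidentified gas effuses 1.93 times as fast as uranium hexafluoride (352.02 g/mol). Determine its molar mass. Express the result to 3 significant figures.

From Graham's law, rate_X/rate_UF₆ = √(M_UF₆/M_X).
1.93 = √(352.02/M_X)
M_X = 352.02 / 1.93² = 352.02 / 3.725 = 94.5 g/mol

94.5 g/mol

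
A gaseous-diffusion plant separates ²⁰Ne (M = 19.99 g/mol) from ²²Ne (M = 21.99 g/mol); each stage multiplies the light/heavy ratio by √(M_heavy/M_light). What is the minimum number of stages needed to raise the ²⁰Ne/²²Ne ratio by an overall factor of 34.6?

Single-stage factor α = √(21.99/19.99), so ln α = ½ ln(1.10005) = 0.04768.
Need α^N ≥ 34.6 ⇒ N ≥ ln(34.6) / ln α = 3.544 / 0.04768 = 74.33.
Rounding up, N = 75 stages.

75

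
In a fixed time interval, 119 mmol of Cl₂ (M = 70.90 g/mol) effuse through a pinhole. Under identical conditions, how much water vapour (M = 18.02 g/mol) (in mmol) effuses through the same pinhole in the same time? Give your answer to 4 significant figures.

From Graham's law, rate_H₂O/rate_Cl₂ = √(M_Cl₂/M_H₂O) = √(70.90/18.02) = √3.935 = 1.984.
So the amount for H₂O is 119 × 1.984 = 236.0 mmol.

236.0 mmol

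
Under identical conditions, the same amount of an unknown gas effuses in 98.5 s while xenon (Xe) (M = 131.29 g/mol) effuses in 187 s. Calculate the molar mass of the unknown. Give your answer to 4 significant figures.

36.43 g/mol

By Graham's law, t_X/t_Xe = √(M_X/M_Xe).
98.5/187 = 0.5267 = √(M_X/131.29)
M_X = 131.29 × 0.5267² = 131.29 × 0.2775 = 36.43 g/mol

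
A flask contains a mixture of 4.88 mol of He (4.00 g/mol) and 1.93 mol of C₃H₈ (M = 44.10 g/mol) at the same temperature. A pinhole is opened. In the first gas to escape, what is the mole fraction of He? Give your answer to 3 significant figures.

0.894

Effusion rate of each component ∝ n_i/√M_i (partial pressure × 1/√M).
x_He(eff) = (n_He/√M_He) / (n_He/√M_He + n_C₃H₈/√M_C₃H₈)
= (4.88/√4.00) / (4.88/√4.00 + 1.93/√44.10) = 2.440/(2.440 + 0.2906) = 0.894.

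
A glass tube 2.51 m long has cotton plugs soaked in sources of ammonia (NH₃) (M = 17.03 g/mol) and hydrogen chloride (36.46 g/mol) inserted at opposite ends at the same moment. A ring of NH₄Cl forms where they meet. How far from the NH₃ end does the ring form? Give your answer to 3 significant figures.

1.49 m

In equal time, each gas travels a distance ∝ its rate ∝ 1/√M, so d_NH₃/d_HCl = √(M_HCl/M_NH₃) = √(36.46/17.03) = 1.463.
With d_NH₃ + d_HCl = 2.51 m, d_HCl = 2.51/(1 + 1.463) = 1.019 m.
d_NH₃ = 2.51 − 1.019 = 1.49 m.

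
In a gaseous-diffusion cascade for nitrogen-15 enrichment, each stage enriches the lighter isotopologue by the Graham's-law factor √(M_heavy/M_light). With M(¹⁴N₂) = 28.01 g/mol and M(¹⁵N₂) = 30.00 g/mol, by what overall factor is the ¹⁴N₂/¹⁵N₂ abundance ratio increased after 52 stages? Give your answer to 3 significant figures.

5.96

The single-stage factor is √(M_heavy/M_light), so 52 stages give [√(30.00/28.01)]^52 = (30.00/28.01)^(52/2).
= 1.07105^26 = 5.96.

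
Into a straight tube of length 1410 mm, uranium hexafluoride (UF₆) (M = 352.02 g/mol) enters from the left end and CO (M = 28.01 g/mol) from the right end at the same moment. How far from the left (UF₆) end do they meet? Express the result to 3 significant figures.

The fronts meet when d_UF₆ + d_CO = L with d_UF₆/d_CO = √(M_CO/M_UF₆) (Graham's law). Here √(M_CO/M_UF₆) = √(28.01/352.02) = 0.2821.
With d_UF₆ + d_CO = 1410 mm, d_CO = 1410/(1 + 0.2821) = 1100 mm.
d_UF₆ = 1410 − 1100 = 310 mm.

310 mm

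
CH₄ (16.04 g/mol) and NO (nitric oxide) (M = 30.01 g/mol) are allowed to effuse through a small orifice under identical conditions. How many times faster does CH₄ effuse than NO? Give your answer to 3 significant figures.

1.37

From Graham's law, rate_CH₄/rate_NO = √(M_NO/M_CH₄) = √(30.01/16.04) = √1.871 = 1.37.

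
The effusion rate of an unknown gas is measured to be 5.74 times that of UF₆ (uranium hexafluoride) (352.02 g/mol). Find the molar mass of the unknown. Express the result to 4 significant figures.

By Graham's law, rate_X/rate_UF₆ = √(M_UF₆/M_X).
5.74 = √(352.02/M_X)
M_X = 352.02 / 5.74² = 352.02 / 32.95 = 10.68 g/mol

10.68 g/mol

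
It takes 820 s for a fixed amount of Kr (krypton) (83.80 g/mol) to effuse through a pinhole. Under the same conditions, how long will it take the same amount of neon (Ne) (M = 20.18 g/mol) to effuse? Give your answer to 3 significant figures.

From Graham's law, t_Ne/t_Kr = √(M_Ne/M_Kr) = √(20.18/83.80) = √0.2408 = 0.4907.
So the time for Ne is 820 × 0.4907 = 402 s.

402 s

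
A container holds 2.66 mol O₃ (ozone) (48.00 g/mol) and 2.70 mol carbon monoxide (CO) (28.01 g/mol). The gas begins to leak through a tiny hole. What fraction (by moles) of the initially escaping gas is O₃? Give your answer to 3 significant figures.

Rate_i ∝ x_i/√M_i (Graham's law weighted by mole fraction), so the effusate composition follows n_i/√M_i.
So x_O₃ in the escaping gas = (n_O₃/√M_O₃) / Σ(n_i/√M_i)
= (2.66/√48.00) / (2.66/√48.00 + 2.70/√28.01) = 0.3839/(0.3839 + 0.5102) = 0.429.

0.429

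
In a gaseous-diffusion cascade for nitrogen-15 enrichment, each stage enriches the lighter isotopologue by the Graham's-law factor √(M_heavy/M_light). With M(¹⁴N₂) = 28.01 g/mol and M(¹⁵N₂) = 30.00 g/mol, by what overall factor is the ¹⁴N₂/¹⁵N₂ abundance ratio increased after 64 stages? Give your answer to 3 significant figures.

Overall factor = α^64 with α = √(30.00/28.01), i.e. (30.00/28.01)^(64/2).
= 1.07105^32 = 8.99.

8.99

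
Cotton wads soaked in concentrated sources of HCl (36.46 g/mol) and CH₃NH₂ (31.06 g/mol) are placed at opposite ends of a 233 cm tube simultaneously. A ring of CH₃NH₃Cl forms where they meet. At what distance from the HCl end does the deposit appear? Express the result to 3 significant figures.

112 cm

The fronts meet when d_HCl + d_CH₃NH₂ = L with d_HCl/d_CH₃NH₂ = √(M_CH₃NH₂/M_HCl) (Graham's law). Here √(M_CH₃NH₂/M_HCl) = √(31.06/36.46) = 0.9230.
With d_HCl + d_CH₃NH₂ = 233 cm, d_CH₃NH₂ = 233/(1 + 0.9230) = 121.2 cm.
d_HCl = 233 − 121.2 = 112 cm.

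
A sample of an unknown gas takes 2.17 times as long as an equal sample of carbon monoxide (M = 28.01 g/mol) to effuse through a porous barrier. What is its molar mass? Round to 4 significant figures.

131.9 g/mol

Using Graham's law: t_X/t_CO = √(M_X/M_CO).
2.17 = √(M_X/28.01)
M_X = 28.01 × 2.17² = 28.01 × 4.709 = 131.9 g/mol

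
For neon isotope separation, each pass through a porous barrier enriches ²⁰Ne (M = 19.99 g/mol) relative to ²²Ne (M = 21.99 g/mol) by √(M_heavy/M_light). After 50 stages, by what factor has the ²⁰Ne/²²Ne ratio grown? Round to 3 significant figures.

Overall factor = α^50 with α = √(21.99/19.99), i.e. (21.99/19.99)^(50/2).
= 1.10005^25 = 10.8.

10.8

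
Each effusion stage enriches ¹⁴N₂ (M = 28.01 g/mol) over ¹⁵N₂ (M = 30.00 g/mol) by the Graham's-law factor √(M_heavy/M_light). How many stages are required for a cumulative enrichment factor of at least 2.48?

27

Per stage α = (30.00/28.01)^(1/2) = 1.07105^0.5, giving ln α = 0.03432.
Need α^N ≥ 2.48 ⇒ N ≥ ln(2.48) / ln α = 0.9083 / 0.03432 = 26.47.
Minimum whole number of stages: N = 27.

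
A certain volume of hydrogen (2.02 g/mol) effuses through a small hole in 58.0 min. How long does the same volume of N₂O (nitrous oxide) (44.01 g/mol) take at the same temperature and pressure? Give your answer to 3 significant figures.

271 min

Since effusion rate ∝ 1/√M, t_N₂O/t_H₂ = √(M_N₂O/M_H₂) = √(44.01/2.02) = √21.79 = 4.668.
So the time for N₂O is 58.0 × 4.668 = 271 min.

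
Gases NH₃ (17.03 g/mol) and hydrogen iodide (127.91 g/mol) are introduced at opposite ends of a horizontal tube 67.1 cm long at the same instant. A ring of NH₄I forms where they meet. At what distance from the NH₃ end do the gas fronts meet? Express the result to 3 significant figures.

Distances travelled in equal time are proportional to diffusion rates, so d_NH₃/d_HI = √(M_HI/M_NH₃) = √(127.91/17.03) = 2.741.
With d_NH₃ + d_HI = 67.1 cm, d_HI = 67.1/(1 + 2.741) = 17.94 cm.
d_NH₃ = 67.1 − 17.94 = 49.2 cm.

49.2 cm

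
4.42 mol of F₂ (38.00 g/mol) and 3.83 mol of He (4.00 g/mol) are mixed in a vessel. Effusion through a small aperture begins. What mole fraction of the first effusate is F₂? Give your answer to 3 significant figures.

Effusion rate of each component ∝ n_i/√M_i (partial pressure × 1/√M).
So x_F₂ in the escaping gas = (n_F₂/√M_F₂) / Σ(n_i/√M_i)
= (4.42/√38.00) / (4.42/√38.00 + 3.83/√4.00) = 0.7170/(0.7170 + 1.915) = 0.272.

0.272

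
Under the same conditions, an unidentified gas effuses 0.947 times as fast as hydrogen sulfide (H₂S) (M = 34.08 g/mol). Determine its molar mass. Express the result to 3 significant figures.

By Graham's law, rate_X/rate_H₂S = √(M_H₂S/M_X).
0.947 = √(34.08/M_X)
M_X = 34.08 / 0.947² = 34.08 / 0.8968 = 38.0 g/mol

38.0 g/mol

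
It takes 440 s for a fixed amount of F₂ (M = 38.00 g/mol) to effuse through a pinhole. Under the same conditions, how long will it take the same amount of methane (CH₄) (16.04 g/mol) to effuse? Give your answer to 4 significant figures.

285.9 s

From Graham's law, t_CH₄/t_F₂ = √(M_CH₄/M_F₂) = √(16.04/38.00) = √0.4221 = 0.6497.
So the time for CH₄ is 440 × 0.6497 = 285.9 s.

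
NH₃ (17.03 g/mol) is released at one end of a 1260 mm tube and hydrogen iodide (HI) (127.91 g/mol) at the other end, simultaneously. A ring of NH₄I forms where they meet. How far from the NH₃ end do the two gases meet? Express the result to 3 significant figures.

923 mm

In equal time, each gas travels a distance ∝ its rate ∝ 1/√M, so d_NH₃/d_HI = √(M_HI/M_NH₃) = √(127.91/17.03) = 2.741.
With d_NH₃ + d_HI = 1260 mm, d_HI = 1260/(1 + 2.741) = 336.8 mm.
d_NH₃ = 1260 − 336.8 = 923 mm.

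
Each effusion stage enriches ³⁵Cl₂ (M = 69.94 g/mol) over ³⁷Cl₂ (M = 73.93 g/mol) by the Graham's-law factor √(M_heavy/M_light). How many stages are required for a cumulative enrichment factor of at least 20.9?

With α = √(73.93/69.94) per stage, ln α = ½ ln(1.05705) = 0.02774.
Need α^N ≥ 20.9 ⇒ N ≥ ln(20.9) / ln α = 3.040 / 0.02774 = 109.58.
Minimum whole number of stages: N = 110.

110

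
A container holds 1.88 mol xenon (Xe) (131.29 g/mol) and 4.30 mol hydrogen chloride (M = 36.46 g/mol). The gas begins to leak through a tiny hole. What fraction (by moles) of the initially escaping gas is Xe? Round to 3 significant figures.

Rate_i ∝ x_i/√M_i (Graham's law weighted by mole fraction), so the effusate composition follows n_i/√M_i.
x_Xe(eff) = (n_Xe/√M_Xe) / (n_Xe/√M_Xe + n_HCl/√M_HCl)
= (1.88/√131.29) / (1.88/√131.29 + 4.30/√36.46) = 0.1641/(0.1641 + 0.7121) = 0.187.

0.187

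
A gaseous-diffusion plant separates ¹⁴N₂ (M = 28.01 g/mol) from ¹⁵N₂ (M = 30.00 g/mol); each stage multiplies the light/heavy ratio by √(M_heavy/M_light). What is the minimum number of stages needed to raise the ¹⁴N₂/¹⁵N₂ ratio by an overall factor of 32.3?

102

With α = √(30.00/28.01) per stage, ln α = ½ ln(1.07105) = 0.03432.
Need α^N ≥ 32.3 ⇒ N ≥ ln(32.3) / ln α = 3.475 / 0.03432 = 101.26.
Minimum whole number of stages: N = 102.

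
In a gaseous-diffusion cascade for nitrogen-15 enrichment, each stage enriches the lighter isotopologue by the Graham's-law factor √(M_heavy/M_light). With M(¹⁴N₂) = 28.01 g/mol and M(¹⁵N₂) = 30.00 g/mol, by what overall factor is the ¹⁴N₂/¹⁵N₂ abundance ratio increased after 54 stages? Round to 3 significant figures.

6.38

Each stage multiplies the ratio by α = √(30.00/28.01), so after 54 stages the overall factor is α^54 = (30.00/28.01)^(54/2).
= 1.07105^27 = 6.38.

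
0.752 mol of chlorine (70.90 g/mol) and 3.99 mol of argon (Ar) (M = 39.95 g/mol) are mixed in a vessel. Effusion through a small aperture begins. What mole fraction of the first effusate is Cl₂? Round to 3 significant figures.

Rate_i ∝ x_i/√M_i (Graham's law weighted by mole fraction), so the effusate composition follows n_i/√M_i.
x_Cl₂(eff) = (n_Cl₂/√M_Cl₂) / (n_Cl₂/√M_Cl₂ + n_Ar/√M_Ar)
= (0.752/√70.90) / (0.752/√70.90 + 3.99/√39.95) = 0.08931/(0.08931 + 0.6313) = 0.124.

0.124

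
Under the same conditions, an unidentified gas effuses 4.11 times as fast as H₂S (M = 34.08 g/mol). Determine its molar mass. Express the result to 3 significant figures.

2.02 g/mol

Using Graham's law: rate_X/rate_H₂S = √(M_H₂S/M_X).
4.11 = √(34.08/M_X)
M_X = 34.08 / 4.11² = 34.08 / 16.89 = 2.02 g/mol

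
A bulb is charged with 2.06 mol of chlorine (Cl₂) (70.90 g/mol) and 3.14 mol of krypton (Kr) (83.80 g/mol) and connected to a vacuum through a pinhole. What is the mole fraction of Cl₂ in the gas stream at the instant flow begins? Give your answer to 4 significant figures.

Rate_i ∝ x_i/√M_i (Graham's law weighted by mole fraction), so the effusate composition follows n_i/√M_i.
So x_Cl₂ in the escaping gas = (n_Cl₂/√M_Cl₂) / Σ(n_i/√M_i)
= (2.06/√70.90) / (2.06/√70.90 + 3.14/√83.80) = 0.2446/(0.2446 + 0.3430) = 0.4163.

0.4163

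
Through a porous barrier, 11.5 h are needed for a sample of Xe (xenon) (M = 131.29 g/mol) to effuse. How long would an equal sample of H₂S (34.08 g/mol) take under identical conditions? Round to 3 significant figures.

By Graham's law, t_H₂S/t_Xe = √(M_H₂S/M_Xe) = √(34.08/131.29) = √0.2596 = 0.5095.
So the time for H₂S is 11.5 × 0.5095 = 5.86 h.

5.86 h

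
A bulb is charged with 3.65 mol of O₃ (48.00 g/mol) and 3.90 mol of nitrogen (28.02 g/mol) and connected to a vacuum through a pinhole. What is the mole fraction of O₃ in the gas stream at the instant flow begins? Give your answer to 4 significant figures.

0.4169

The effusion rate of species i is ∝ p_i/√M_i ∝ n_i/√M_i.
Mole fraction of O₃ in the effusate = (n_O₃/√M_O₃) / (n_O₃/√M_O₃ + n_N₂/√M_N₂)
= (3.65/√48.00) / (3.65/√48.00 + 3.90/√28.02) = 0.5268/(0.5268 + 0.7368) = 0.4169.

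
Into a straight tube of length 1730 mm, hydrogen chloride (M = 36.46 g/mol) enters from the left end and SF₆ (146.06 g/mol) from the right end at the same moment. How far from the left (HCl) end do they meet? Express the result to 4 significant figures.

The fronts meet when d_HCl + d_SF₆ = L with d_HCl/d_SF₆ = √(M_SF₆/M_HCl) (Graham's law). Here √(M_SF₆/M_HCl) = √(146.06/36.46) = 2.002.
With d_HCl + d_SF₆ = 1730 mm, d_SF₆ = 1730/(1 + 2.002) = 576.4 mm.
d_HCl = 1730 − 576.4 = 1154 mm.

1154 mm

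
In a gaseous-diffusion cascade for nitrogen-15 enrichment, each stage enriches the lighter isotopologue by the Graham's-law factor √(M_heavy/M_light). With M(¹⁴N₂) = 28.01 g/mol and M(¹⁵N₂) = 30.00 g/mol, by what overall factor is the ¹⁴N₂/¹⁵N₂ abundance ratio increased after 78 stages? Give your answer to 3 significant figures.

Each stage multiplies the ratio by α = √(30.00/28.01), so after 78 stages the overall factor is α^78 = (30.00/28.01)^(78/2).
= 1.07105^39 = 14.5.

14.5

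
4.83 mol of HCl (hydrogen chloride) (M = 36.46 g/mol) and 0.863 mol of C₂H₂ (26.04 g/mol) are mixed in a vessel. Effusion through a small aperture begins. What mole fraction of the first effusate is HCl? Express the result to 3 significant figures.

0.825

Rate_i ∝ x_i/√M_i (Graham's law weighted by mole fraction), so the effusate composition follows n_i/√M_i.
x_HCl(eff) = (n_HCl/√M_HCl) / (n_HCl/√M_HCl + n_C₂H₂/√M_C₂H₂)
= (4.83/√36.46) / (4.83/√36.46 + 0.863/√26.04) = 0.7999/(0.7999 + 0.1691) = 0.825.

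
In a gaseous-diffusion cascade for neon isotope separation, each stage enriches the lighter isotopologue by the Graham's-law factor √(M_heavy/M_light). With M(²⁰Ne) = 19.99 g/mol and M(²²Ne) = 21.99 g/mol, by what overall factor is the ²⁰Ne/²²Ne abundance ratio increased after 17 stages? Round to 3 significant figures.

2.25

The single-stage factor is √(M_heavy/M_light), so 17 stages give [√(21.99/19.99)]^17 = (21.99/19.99)^(17/2).
= 1.10005^(17/2) = 2.25.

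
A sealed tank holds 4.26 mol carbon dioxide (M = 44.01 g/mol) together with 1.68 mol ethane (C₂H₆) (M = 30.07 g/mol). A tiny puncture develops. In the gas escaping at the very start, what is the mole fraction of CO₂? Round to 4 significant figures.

Rate_i ∝ x_i/√M_i (Graham's law weighted by mole fraction), so the effusate composition follows n_i/√M_i.
Mole fraction of CO₂ in the effusate = (n_CO₂/√M_CO₂) / (n_CO₂/√M_CO₂ + n_C₂H₆/√M_C₂H₆)
= (4.26/√44.01) / (4.26/√44.01 + 1.68/√30.07) = 0.6421/(0.6421 + 0.3064) = 0.6770.

0.6770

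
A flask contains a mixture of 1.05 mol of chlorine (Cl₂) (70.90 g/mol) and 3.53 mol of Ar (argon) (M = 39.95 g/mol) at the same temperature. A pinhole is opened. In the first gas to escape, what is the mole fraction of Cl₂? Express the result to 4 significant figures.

Rate_i ∝ x_i/√M_i (Graham's law weighted by mole fraction), so the effusate composition follows n_i/√M_i.
x_Cl₂(eff) = (n_Cl₂/√M_Cl₂) / (n_Cl₂/√M_Cl₂ + n_Ar/√M_Ar)
= (1.05/√70.90) / (1.05/√70.90 + 3.53/√39.95) = 0.1247/(0.1247 + 0.5585) = 0.1825.

0.1825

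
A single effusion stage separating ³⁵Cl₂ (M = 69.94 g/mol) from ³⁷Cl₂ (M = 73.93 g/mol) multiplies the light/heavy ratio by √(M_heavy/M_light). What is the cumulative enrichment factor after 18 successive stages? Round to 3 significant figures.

1.65

Overall factor = α^18 with α = √(73.93/69.94), i.e. (73.93/69.94)^(18/2).
= 1.05705^9 = 1.65.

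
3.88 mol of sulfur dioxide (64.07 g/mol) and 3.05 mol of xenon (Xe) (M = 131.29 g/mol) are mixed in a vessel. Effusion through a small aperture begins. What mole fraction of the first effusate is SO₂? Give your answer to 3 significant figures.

Each component's effusion rate ∝ (its partial pressure)·(1/√M) ∝ n_i/√M_i.
x_SO₂(eff) = (n_SO₂/√M_SO₂) / (n_SO₂/√M_SO₂ + n_Xe/√M_Xe)
= (3.88/√64.07) / (3.88/√64.07 + 3.05/√131.29) = 0.4847/(0.4847 + 0.2662) = 0.646.

0.646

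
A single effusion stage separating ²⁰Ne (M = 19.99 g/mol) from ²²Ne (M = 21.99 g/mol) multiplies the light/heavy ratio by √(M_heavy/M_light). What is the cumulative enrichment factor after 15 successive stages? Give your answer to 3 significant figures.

2.04

Overall factor = α^15 with α = √(21.99/19.99), i.e. (21.99/19.99)^(15/2).
= 1.10005^(15/2) = 2.04.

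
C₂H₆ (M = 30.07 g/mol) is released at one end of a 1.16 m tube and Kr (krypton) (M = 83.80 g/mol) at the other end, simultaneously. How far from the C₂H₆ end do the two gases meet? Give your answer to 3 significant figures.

Graham's law gives d_C₂H₆/d_Kr = rate_C₂H₆/rate_Kr = √(M_Kr/M_C₂H₆) = √(83.80/30.07) = 1.669.
With d_C₂H₆ + d_Kr = 1.16 m, d_Kr = 1.16/(1 + 1.669) = 0.4346 m.
d_C₂H₆ = 1.16 − 0.4346 = 0.725 m.

0.725 m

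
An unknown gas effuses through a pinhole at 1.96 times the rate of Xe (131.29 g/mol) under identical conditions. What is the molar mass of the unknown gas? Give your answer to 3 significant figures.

Using Graham's law: rate_X/rate_Xe = √(M_Xe/M_X).
1.96 = √(131.29/M_X)
M_X = 131.29 / 1.96² = 131.29 / 3.842 = 34.2 g/mol

34.2 g/mol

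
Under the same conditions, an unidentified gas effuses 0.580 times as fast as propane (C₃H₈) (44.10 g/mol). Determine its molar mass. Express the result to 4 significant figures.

131.1 g/mol

Graham's law gives rate_X/rate_C₃H₈ = √(M_C₃H₈/M_X).
0.580 = √(44.10/M_X)
M_X = 44.10 / 0.580² = 44.10 / 0.3364 = 131.1 g/mol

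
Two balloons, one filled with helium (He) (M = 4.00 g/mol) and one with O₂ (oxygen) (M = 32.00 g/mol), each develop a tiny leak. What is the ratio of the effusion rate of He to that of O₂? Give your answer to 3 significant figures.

2.83

Using Graham's law: rate_He/rate_O₂ = √(M_O₂/M_He) = √(32.00/4.00) = √8.000 = 2.83.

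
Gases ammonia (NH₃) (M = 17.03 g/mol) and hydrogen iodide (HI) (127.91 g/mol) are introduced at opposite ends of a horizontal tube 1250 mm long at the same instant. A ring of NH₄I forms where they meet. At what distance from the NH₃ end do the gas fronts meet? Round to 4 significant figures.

915.8 mm

Graham's law gives d_NH₃/d_HI = rate_NH₃/rate_HI = √(M_HI/M_NH₃) = √(127.91/17.03) = 2.741.
With d_NH₃ + d_HI = 1250 mm, d_HI = 1250/(1 + 2.741) = 334.2 mm.
d_NH₃ = 1250 − 334.2 = 915.8 mm.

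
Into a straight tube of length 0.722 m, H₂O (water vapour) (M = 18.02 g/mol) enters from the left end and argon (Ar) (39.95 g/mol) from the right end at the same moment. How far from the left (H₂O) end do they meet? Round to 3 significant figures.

0.432 m

In equal time, each gas travels a distance ∝ its rate ∝ 1/√M, so d_H₂O/d_Ar = √(M_Ar/M_H₂O) = √(39.95/18.02) = 1.489.
With d_H₂O + d_Ar = 0.722 m, d_Ar = 0.722/(1 + 1.489) = 0.2901 m.
d_H₂O = 0.722 − 0.2901 = 0.432 m.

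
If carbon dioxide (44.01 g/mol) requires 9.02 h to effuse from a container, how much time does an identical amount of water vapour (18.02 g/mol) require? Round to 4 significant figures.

Using Graham's law: t_H₂O/t_CO₂ = √(M_H₂O/M_CO₂) = √(18.02/44.01) = √0.4095 = 0.6399.
So the time for H₂O is 9.02 × 0.6399 = 5.772 h.

5.772 h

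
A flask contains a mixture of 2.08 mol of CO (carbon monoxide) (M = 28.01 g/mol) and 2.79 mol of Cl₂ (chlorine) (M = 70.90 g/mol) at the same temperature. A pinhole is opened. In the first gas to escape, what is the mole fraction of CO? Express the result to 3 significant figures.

0.543

Effusion rate of each component ∝ n_i/√M_i (partial pressure × 1/√M).
x_CO(eff) = (n_CO/√M_CO) / (n_CO/√M_CO + n_Cl₂/√M_Cl₂)
= (2.08/√28.01) / (2.08/√28.01 + 2.79/√70.90) = 0.3930/(0.3930 + 0.3313) = 0.543.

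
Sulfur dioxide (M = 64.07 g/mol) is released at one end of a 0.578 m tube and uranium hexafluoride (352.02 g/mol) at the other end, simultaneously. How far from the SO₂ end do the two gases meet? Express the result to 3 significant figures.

In equal time, each gas travels a distance ∝ its rate ∝ 1/√M, so d_SO₂/d_UF₆ = √(M_UF₆/M_SO₂) = √(352.02/64.07) = 2.344.
With d_SO₂ + d_UF₆ = 0.578 m, d_UF₆ = 0.578/(1 + 2.344) = 0.1728 m.
d_SO₂ = 0.578 − 0.1728 = 0.405 m.

0.405 m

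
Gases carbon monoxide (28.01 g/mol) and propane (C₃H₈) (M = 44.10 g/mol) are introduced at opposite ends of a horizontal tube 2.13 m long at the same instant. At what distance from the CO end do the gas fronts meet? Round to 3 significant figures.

The fronts meet when d_CO + d_C₃H₈ = L with d_CO/d_C₃H₈ = √(M_C₃H₈/M_CO) (Graham's law). Here √(M_C₃H₈/M_CO) = √(44.10/28.01) = 1.255.
With d_CO + d_C₃H₈ = 2.13 m, d_C₃H₈ = 2.13/(1 + 1.255) = 0.9447 m.
d_CO = 2.13 − 0.9447 = 1.19 m.

1.19 m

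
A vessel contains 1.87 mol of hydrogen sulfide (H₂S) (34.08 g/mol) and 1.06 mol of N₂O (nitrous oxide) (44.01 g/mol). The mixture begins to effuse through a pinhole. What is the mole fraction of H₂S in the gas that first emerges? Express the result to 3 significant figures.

Rate_i ∝ x_i/√M_i (Graham's law weighted by mole fraction), so the effusate composition follows n_i/√M_i.
Mole fraction of H₂S in the effusate = (n_H₂S/√M_H₂S) / (n_H₂S/√M_H₂S + n_N₂O/√M_N₂O)
= (1.87/√34.08) / (1.87/√34.08 + 1.06/√44.01) = 0.3203/(0.3203 + 0.1598) = 0.667.

0.667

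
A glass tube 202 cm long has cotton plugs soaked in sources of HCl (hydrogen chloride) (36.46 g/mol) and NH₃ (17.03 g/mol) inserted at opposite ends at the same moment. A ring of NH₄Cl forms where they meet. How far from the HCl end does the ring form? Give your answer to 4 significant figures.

In equal time, each gas travels a distance ∝ its rate ∝ 1/√M, so d_HCl/d_NH₃ = √(M_NH₃/M_HCl) = √(17.03/36.46) = 0.6834.
With d_HCl + d_NH₃ = 202 cm, d_NH₃ = 202/(1 + 0.6834) = 120.0 cm.
d_HCl = 202 − 120.0 = 82.01 cm.

82.01 cm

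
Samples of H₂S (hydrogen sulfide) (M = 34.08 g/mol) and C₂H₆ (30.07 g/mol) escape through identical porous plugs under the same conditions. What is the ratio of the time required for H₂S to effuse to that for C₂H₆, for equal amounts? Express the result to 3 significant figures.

1.06

From Graham's law, t_H₂S/t_C₂H₆ = √(M_H₂S/M_C₂H₆) = √(34.08/30.07) = √1.133 = 1.06.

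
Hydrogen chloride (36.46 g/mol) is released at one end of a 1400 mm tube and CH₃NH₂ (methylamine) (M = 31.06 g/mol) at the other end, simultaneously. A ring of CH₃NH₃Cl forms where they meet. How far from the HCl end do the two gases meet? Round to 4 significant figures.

672.0 mm

In equal time, each gas travels a distance ∝ its rate ∝ 1/√M, so d_HCl/d_CH₃NH₂ = √(M_CH₃NH₂/M_HCl) = √(31.06/36.46) = 0.9230.
With d_HCl + d_CH₃NH₂ = 1400 mm, d_CH₃NH₂ = 1400/(1 + 0.9230) = 728.0 mm.
d_HCl = 1400 − 728.0 = 672.0 mm.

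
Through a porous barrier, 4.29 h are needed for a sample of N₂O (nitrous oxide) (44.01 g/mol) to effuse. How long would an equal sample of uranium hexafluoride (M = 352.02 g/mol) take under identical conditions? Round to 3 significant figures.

Graham's law gives t_UF₆/t_N₂O = √(M_UF₆/M_N₂O) = √(352.02/44.01) = √7.999 = 2.828.
So the time for UF₆ is 4.29 × 2.828 = 12.1 h.

12.1 h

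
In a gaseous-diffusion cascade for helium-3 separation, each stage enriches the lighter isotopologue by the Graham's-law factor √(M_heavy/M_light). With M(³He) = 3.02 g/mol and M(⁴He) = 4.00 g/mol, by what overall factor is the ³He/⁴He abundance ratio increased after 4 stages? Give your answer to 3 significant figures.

1.75

After 4 stages the ratio has grown by (√(4.00/3.02))^4 = (4.00/3.02)^(4/2).
= 1.32450^2 = 1.75.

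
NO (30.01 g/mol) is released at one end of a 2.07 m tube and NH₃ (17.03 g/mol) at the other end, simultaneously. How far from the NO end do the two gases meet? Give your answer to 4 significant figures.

0.8894 m

The fronts meet when d_NO + d_NH₃ = L with d_NO/d_NH₃ = √(M_NH₃/M_NO) (Graham's law). Here √(M_NH₃/M_NO) = √(17.03/30.01) = 0.7533.
With d_NO + d_NH₃ = 2.07 m, d_NH₃ = 2.07/(1 + 0.7533) = 1.181 m.
d_NO = 2.07 − 1.181 = 0.8894 m.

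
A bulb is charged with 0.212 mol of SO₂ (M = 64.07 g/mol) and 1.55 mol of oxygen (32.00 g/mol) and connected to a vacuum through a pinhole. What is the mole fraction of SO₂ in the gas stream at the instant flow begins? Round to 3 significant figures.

Rate_i ∝ x_i/√M_i (Graham's law weighted by mole fraction), so the effusate composition follows n_i/√M_i.
So x_SO₂ in the escaping gas = (n_SO₂/√M_SO₂) / Σ(n_i/√M_i)
= (0.212/√64.07) / (0.212/√64.07 + 1.55/√32.00) = 0.02649/(0.02649 + 0.2740) = 0.0881.

0.0881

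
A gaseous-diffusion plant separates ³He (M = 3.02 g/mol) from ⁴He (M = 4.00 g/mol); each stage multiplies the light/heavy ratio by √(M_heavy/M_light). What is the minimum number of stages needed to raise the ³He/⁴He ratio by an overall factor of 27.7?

24

Single-stage factor α = √(4.00/3.02), so ln α = ½ ln(1.32450) = 0.1405.
Need α^N ≥ 27.7 ⇒ N ≥ ln(27.7) / ln α = 3.321 / 0.1405 = 23.64.
Minimum whole number of stages: N = 24.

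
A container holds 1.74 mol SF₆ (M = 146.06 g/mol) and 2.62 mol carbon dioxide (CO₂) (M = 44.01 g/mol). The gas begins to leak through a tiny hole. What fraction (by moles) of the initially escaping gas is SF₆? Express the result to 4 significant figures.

0.2672

The effusion rate of species i is ∝ p_i/√M_i ∝ n_i/√M_i.
So x_SF₆ in the escaping gas = (n_SF₆/√M_SF₆) / Σ(n_i/√M_i)
= (1.74/√146.06) / (1.74/√146.06 + 2.62/√44.01) = 0.1440/(0.1440 + 0.3949) = 0.2672.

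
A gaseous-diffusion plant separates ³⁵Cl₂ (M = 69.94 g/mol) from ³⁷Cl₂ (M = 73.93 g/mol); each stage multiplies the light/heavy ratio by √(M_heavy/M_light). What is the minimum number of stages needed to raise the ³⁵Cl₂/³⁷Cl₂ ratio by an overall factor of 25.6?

With α = √(73.93/69.94) per stage, ln α = ½ ln(1.05705) = 0.02774.
Need α^N ≥ 25.6 ⇒ N ≥ ln(25.6) / ln α = 3.243 / 0.02774 = 116.89.
Rounding up, N = 117 stages.

117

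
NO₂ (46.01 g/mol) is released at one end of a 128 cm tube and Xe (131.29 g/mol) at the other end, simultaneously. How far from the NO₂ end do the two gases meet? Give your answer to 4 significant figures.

80.40 cm

Distances travelled in equal time are proportional to diffusion rates, so d_NO₂/d_Xe = √(M_Xe/M_NO₂) = √(131.29/46.01) = 1.689.
With d_NO₂ + d_Xe = 128 cm, d_Xe = 128/(1 + 1.689) = 47.60 cm.
d_NO₂ = 128 − 47.60 = 80.40 cm.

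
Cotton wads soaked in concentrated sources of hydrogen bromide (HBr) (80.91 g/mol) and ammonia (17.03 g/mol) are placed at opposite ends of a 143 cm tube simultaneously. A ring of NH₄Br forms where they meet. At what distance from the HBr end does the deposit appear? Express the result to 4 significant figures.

44.97 cm

Graham's law gives d_HBr/d_NH₃ = rate_HBr/rate_NH₃ = √(M_NH₃/M_HBr) = √(17.03/80.91) = 0.4588.
With d_HBr + d_NH₃ = 143 cm, d_NH₃ = 143/(1 + 0.4588) = 98.03 cm.
d_HBr = 143 − 98.03 = 44.97 cm.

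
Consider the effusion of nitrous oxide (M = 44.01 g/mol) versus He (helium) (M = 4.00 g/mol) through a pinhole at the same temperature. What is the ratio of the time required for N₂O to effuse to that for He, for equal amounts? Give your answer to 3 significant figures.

3.32

Since effusion rate ∝ 1/√M, t_N₂O/t_He = √(M_N₂O/M_He) = √(44.01/4.00) = √11.00 = 3.32.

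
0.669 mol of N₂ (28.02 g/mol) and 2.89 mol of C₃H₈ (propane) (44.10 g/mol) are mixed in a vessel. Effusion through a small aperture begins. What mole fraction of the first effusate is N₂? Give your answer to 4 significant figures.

Each component's effusion rate ∝ (its partial pressure)·(1/√M) ∝ n_i/√M_i.
Mole fraction of N₂ in the effusate = (n_N₂/√M_N₂) / (n_N₂/√M_N₂ + n_C₃H₈/√M_C₃H₈)
= (0.669/√28.02) / (0.669/√28.02 + 2.89/√44.10) = 0.1264/(0.1264 + 0.4352) = 0.2251.

0.2251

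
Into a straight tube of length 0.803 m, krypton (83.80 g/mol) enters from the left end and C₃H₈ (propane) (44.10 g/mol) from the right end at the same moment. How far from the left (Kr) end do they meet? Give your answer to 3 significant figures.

In equal time, each gas travels a distance ∝ its rate ∝ 1/√M, so d_Kr/d_C₃H₈ = √(M_C₃H₈/M_Kr) = √(44.10/83.80) = 0.7254.
With d_Kr + d_C₃H₈ = 0.803 m, d_C₃H₈ = 0.803/(1 + 0.7254) = 0.4654 m.
d_Kr = 0.803 − 0.4654 = 0.338 m.

0.338 m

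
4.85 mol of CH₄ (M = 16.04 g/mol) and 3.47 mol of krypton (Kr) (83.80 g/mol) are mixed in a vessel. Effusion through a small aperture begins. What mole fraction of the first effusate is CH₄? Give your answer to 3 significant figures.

0.762

Effusion rate of each component ∝ n_i/√M_i (partial pressure × 1/√M).
x_CH₄(eff) = (n_CH₄/√M_CH₄) / (n_CH₄/√M_CH₄ + n_Kr/√M_Kr)
= (4.85/√16.04) / (4.85/√16.04 + 3.47/√83.80) = 1.211/(1.211 + 0.3791) = 0.762.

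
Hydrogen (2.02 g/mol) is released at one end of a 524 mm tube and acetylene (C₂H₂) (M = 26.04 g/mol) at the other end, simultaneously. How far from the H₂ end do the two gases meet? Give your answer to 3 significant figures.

Graham's law gives d_H₂/d_C₂H₂ = rate_H₂/rate_C₂H₂ = √(M_C₂H₂/M_H₂) = √(26.04/2.02) = 3.590.
With d_H₂ + d_C₂H₂ = 524 mm, d_C₂H₂ = 524/(1 + 3.590) = 114.2 mm.
d_H₂ = 524 − 114.2 = 410 mm.

410 mm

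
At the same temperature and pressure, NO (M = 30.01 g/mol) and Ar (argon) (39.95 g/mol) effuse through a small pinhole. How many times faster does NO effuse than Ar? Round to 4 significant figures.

1.154

Graham's law gives rate_NO/rate_Ar = √(M_Ar/M_NO) = √(39.95/30.01) = √1.331 = 1.154.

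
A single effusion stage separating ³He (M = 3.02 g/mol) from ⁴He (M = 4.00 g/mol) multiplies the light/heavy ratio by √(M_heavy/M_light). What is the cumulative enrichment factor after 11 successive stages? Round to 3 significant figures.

After 11 stages the ratio has grown by (√(4.00/3.02))^11 = (4.00/3.02)^(11/2).
= 1.32450^(11/2) = 4.69.

4.69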